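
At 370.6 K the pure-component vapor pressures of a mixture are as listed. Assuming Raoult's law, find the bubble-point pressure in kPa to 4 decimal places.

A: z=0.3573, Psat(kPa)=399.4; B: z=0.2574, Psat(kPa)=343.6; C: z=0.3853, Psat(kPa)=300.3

Pbub = 346.8538 kPa

At the bubble point ψ → 0, so ΣzᵢKᵢ = 1 with Kᵢ = Pᵢˢᵃᵗ/P ⇒ P = ΣzᵢPᵢˢᵃᵗ.
P = 0.3573·399.4 + 0.2574·343.6 + 0.3853·300.3 = 346.8538 kPa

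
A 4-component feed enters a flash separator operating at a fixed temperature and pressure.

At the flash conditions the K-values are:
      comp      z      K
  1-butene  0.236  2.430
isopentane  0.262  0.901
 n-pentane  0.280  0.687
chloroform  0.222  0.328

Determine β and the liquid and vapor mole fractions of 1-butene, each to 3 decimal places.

β = 0.137, x_1-butene = 0.197, y_1-butene = 0.480

Let β = V/F and solve Σ zᵢ(Kᵢ−1)/(1+β(Kᵢ−1)) = 0.
Check two-phase: ΣzᵢKᵢ = 1.075 > 1 and Σzᵢ/Kᵢ = 1.472 > 1, so g(0) = 0.075 > 0 and g(1) = -0.472 < 0.
Newton–Raphson from β = 0.44:
  β = 0.440: g = -0.1334, g' = -0.424 → β = 0.125
  β = 0.125: g = 0.0060, g' = -0.499 → β = 0.137
Converged at β = 0.137.
Compositions from xᵢ = zᵢ/(1+β(Kᵢ−1)), yᵢ = Kᵢxᵢ:
  1-butene: x = 0.197, y = 0.480
  isopentane: x = 0.266, y = 0.239
  n-pentane: x = 0.293, y = 0.201
  chloroform: x = 0.245, y = 0.080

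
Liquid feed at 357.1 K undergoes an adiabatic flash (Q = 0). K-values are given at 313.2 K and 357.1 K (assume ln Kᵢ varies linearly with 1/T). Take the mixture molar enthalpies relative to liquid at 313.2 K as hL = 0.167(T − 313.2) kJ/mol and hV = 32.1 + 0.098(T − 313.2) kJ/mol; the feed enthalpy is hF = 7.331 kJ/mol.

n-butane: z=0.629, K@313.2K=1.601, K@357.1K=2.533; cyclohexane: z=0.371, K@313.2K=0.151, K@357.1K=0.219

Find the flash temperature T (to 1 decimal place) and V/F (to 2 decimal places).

T = 317.7 K, V/F = 0.21

Adiabatic flash: solve Rachford–Rice at each trial T, then check hF = ψ·hV(T) + (1−ψ)·hL(T).
  T = 313.2 K: K = (1.601, 0.151), RR gives ψ = 0.124, H_out = 3.967 kJ/mol
  T = 357.1 K: K = (2.533, 0.219), RR gives ψ = 0.563, H_out = 23.709 kJ/mol
  T = 335.1 K: K = (2.043, 0.184), RR gives ψ = 0.415, H_out = 16.358 kJ/mol
  T = 324.1 K: K = (1.815, 0.167), RR gives ψ = 0.300, H_out = 11.228 kJ/mol
  T = 318.6 K: K = (1.706, 0.159), RR gives ψ = 0.222, H_out = 7.946 kJ/mol
  T = 315.9 K: K = (1.653, 0.155), RR gives ψ = 0.176, H_out = 6.071 kJ/mol
  T = 317.2 K: K = (1.678, 0.157), RR gives ψ = 0.199, H_out = 6.999 kJ/mol
Linear interpolation between T = 317.2 (H_out = 6.999) and T = 318.6 (H_out = 7.946) on hF = 7.331 gives T ≈ 317.7 K, at which ψ = 0.21.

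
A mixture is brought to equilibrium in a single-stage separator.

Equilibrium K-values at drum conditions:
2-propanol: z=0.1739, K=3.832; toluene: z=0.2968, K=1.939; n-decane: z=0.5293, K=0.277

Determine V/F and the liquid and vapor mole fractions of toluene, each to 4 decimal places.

Newton–Raphson from V/F = 0.56:
  V/F = 0.5600: g = -0.26994, g' = -1.1022 → V/F = 0.3151
  V/F = 0.3151: g = -0.02027, g' = -1.0093 → V/F = 0.2950
  V/F = 0.2950: g = 0.00012, g' = -1.0215 → V/F = 0.2951
Converged at V/F = 0.2951.
Compositions from xᵢ = zᵢ/(1+V/F(Kᵢ−1)), yᵢ = Kᵢxᵢ:
  2-propanol: x = 0.0947, y = 0.3630
  toluene: x = 0.2324, y = 0.4506
  n-decane: x = 0.6729, y = 0.1864

V/F = 0.2951, x_toluene = 0.2324, y_toluene = 0.4506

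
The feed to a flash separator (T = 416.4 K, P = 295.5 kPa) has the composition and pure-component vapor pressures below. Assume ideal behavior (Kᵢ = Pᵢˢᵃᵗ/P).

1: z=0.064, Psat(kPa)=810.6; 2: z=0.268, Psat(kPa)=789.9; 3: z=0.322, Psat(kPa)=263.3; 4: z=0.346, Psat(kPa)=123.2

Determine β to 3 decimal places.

β = 0.465

Raoult's law: Kᵢ = Pᵢˢᵃᵗ/P = Pᵢˢᵃᵗ/295.5.
  K_1 = 810.6/295.5 = 2.74315, K_2 = 789.9/295.5 = 2.67310, K_3 = 263.3/295.5 = 0.89103, K_4 = 123.2/295.5 = 0.41692
Rachford–Rice: g(β) = Σ zᵢ(Kᵢ−1)/(1+β(Kᵢ−1)) = 0.
Check two-phase: ΣzᵢKᵢ = 1.323 > 1 and Σzᵢ/Kᵢ = 1.315 > 1, so g(0) = 0.323 > 0 and g(1) = -0.315 < 0.
Newton–Raphson from β = 0.42:
  β = 0.420: g = 0.0238, g' = -0.534 → β = 0.465
Converged at β = 0.465.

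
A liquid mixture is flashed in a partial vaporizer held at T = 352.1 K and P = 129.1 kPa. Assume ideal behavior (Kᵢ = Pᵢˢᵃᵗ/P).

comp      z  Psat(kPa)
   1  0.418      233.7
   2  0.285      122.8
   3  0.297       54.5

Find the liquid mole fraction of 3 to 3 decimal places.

x_3 = 0.403

Raoult's law: Kᵢ = Pᵢˢᵃᵗ/P = Pᵢˢᵃᵗ/129.1.
  K_1 = 233.7/129.1 = 1.81022, K_2 = 122.8/129.1 = 0.95120, K_3 = 54.5/129.1 = 0.42215
Material balance + equilibrium reduce to Σ zᵢ(Kᵢ−1)/(1+ψ(Kᵢ−1)) = 0.
Feasibility: ΣzᵢKᵢ = 1.153, Σzᵢ/Kᵢ = 1.234 — both > 1, two phases present.
Newton–Raphson from ψ = 0.5:
  ψ = 0.500: g = -0.0146, g' = -0.336 → ψ = 0.457
  ψ = 0.457: g = -0.0001, g' = -0.330 → ψ = 0.456
Converged at ψ = 0.456.
Compositions from xᵢ = zᵢ/(1+ψ(Kᵢ−1)), yᵢ = Kᵢxᵢ:
  1: x = 0.305, y = 0.552
  2: x = 0.291, y = 0.277
  3: x = 0.403, y = 0.170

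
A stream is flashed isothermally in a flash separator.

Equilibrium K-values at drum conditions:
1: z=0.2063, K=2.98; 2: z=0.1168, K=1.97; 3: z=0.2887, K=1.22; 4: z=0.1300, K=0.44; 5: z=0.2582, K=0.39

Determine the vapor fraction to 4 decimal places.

ψ = 0.5203

Rachford–Rice: g(ψ) = Σ zᵢ(Kᵢ−1)/(1+ψ(Kᵢ−1)) = 0.
Check two-phase: ΣzᵢKᵢ = 1.3550 > 1 and Σzᵢ/Kᵢ = 1.3227 > 1, so g(0) = 0.3550 > 0 and g(1) = -0.3227 < 0.
Newton–Raphson from ψ = 0.64:
  ψ = 0.6400: g = -0.06609, g' = -0.5675 → ψ = 0.5235
  ψ = 0.5235: g = -0.00174, g' = -0.5436 → ψ = 0.5203
Converged at ψ = 0.5203.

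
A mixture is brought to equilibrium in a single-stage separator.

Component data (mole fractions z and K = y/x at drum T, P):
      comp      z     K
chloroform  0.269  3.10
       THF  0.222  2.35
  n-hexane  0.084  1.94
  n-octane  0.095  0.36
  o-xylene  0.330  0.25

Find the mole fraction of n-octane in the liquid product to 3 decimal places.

Rachford–Rice: g(β) = Σ zᵢ(Kᵢ−1)/(1+β(Kᵢ−1)) = 0.
Check two-phase: ΣzᵢKᵢ = 1.635 > 1 and Σzᵢ/Kᵢ = 1.808 > 1, so g(0) = 0.635 > 0 and g(1) = -0.808 < 0.
Newton–Raphson from β = 0.5:
  β = 0.500: g = 0.0228, g' = -1.020 → β = 0.522
Converged at β = 0.522.
Compositions from xᵢ = zᵢ/(1+β(Kᵢ−1)), yᵢ = Kᵢxᵢ:
  chloroform: x = 0.128, y = 0.398
  THF: x = 0.130, y = 0.306
  n-hexane: x = 0.056, y = 0.109
  n-octane: x = 0.143, y = 0.051
  o-xylene: x = 0.542, y = 0.136

x_n-octane = 0.143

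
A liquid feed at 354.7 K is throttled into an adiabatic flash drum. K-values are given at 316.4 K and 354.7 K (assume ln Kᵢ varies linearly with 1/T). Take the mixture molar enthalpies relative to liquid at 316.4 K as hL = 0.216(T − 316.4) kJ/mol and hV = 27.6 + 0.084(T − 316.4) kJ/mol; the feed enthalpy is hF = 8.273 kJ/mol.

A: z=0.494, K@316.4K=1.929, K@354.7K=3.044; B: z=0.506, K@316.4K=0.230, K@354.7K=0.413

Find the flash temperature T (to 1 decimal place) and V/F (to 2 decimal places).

Adiabatic flash: solve Rachford–Rice at each trial T, then check hF = ψ·hV(T) + (1−ψ)·hL(T).
  T = 316.4 K: K = (1.929, 0.230), RR gives ψ = 0.097, H_out = 2.674 kJ/mol
  T = 354.7 K: K = (3.044, 0.413), RR gives ψ = 0.594, H_out = 21.664 kJ/mol
  T = 335.5 K: K = (2.453, 0.313), RR gives ψ = 0.371, H_out = 13.432 kJ/mol
  T = 325.9 K: K = (2.182, 0.269), RR gives ψ = 0.248, H_out = 8.585 kJ/mol
  T = 321.1 K: K = (2.052, 0.249), RR gives ψ = 0.177, H_out = 5.786 kJ/mol
  T = 323.5 K: K = (2.116, 0.259), RR gives ψ = 0.213, H_out = 7.226 kJ/mol
Linear interpolation between T = 323.5 (H_out = 7.226) and T = 325.9 (H_out = 8.585) on hF = 8.273 gives T ≈ 325.3 K, at which ψ = 0.24.

T = 325.3 K, V/F = 0.24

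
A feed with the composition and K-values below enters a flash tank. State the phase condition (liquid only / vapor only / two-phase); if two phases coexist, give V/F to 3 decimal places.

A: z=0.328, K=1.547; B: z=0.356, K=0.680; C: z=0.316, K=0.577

ΣzᵢKᵢ = 0.932; Σzᵢ/Kᵢ = 1.283.
Since ΣzᵢKᵢ < 1 the mixture is below its bubble point — single liquid phase.

liquid only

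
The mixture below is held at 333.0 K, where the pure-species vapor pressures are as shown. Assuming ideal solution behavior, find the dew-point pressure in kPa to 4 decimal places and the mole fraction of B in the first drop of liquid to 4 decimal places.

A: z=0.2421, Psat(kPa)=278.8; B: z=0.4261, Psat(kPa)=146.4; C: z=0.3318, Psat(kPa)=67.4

Pdew = 114.9196 kPa, x_B = 0.3345

At the dew point ψ → 1, so Σzᵢ/Kᵢ = 1 with Kᵢ = Pᵢˢᵃᵗ/P ⇒ 1/P = Σzᵢ/Pᵢˢᵃᵗ.
1/P = 0.2421/278.8 + 0.4261/146.4 + 0.3318/67.4 = 0.0087017 ⇒ P = 114.9196 kPa
xᵢ = zᵢP/Pᵢˢᵃᵗ ⇒ x_B = 0.4261·114.9196/146.4 = 0.3345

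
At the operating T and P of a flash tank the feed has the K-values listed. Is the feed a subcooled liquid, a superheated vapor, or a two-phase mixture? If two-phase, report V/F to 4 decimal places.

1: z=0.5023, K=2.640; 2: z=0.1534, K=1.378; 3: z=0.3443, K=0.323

two-phase, V/F = 0.6842

ΣzᵢKᵢ = 1.6487; Σzᵢ/Kᵢ = 1.3675.
Both exceed 1, so a two-phase solution exists.
Iterate (Newton) starting at ψ = 0.37:
  ψ = 0.3700: g = 0.25256, g' = -0.8210 → ψ = 0.6776
  ψ = 0.6776: g = 0.00570, g' = -0.8556 → ψ = 0.6843
  ψ = 0.6843: g = -0.00002, g' = -0.8615 → ψ = 0.6842
Converged at ψ = 0.6842.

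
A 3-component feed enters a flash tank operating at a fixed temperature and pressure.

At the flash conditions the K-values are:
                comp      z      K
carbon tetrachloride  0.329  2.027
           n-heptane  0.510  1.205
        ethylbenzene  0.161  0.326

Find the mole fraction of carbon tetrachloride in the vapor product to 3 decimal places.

y_carbon tetrachloride = 0.351

Material balance + equilibrium reduce to Σ zᵢ(Kᵢ−1)/(1+ψ(Kᵢ−1)) = 0.
Check two-phase: ΣzᵢKᵢ = 1.334 > 1 and Σzᵢ/Kᵢ = 1.079 > 1, so g(0) = 0.334 > 0 and g(1) = -0.079 < 0.
Newton–Raphson from ψ = 0.46:
  ψ = 0.460: g = 0.1677, g' = -0.332 → ψ = 0.966
  ψ = 0.966: g = -0.0540, g' = -0.703 → ψ = 0.889
  ψ = 0.889: g = -0.0057, g' = -0.565 → ψ = 0.879
Converged at ψ = 0.879.
Compositions from xᵢ = zᵢ/(1+ψ(Kᵢ−1)), yᵢ = Kᵢxᵢ:
  carbon tetrachloride: x = 0.173, y = 0.351
  n-heptane: x = 0.432, y = 0.521
  ethylbenzene: x = 0.395, y = 0.129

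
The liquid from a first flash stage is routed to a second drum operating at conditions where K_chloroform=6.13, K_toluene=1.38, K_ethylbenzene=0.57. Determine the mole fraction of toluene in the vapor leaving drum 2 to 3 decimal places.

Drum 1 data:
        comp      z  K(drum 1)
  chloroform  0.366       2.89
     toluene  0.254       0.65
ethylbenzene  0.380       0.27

Drum 1:
Material balance + equilibrium reduce to Σ zᵢ(Kᵢ−1)/(1+ψ₁(Kᵢ−1)) = 0.
Check two-phase: ΣzᵢKᵢ = 1.325 > 1 and Σzᵢ/Kᵢ = 1.925 > 1, so g(0) = 0.325 > 0 and g(1) = -0.925 < 0.
Newton–Raphson from ψ₁ = 0.5:
  ψ₁ = 0.500: g = -0.1890, g' = -0.894 → ψ₁ = 0.289
  ψ₁ = 0.289: g = -0.0027, g' = -0.911 → ψ₁ = 0.286
Converged at ψ₁ = 0.286.
Drum-1 compositions:
  chloroform: x = 0.238, y = 0.687
  toluene: x = 0.282, y = 0.183
  ethylbenzene: x = 0.480, y = 0.130
Drum-2 feed = drum-1 liquid: z₂ = (0.2377, 0.2822, 0.4801).
Drum 2:
Rachford–Rice: g(ψ₂) = Σ zᵢ(Kᵢ−1)/(1+ψ₂(Kᵢ−1)) = 0.
g(0) = ΣzᵢKᵢ − 1 = 1.120 and g(1) = 1 − Σzᵢ/Kᵢ = -0.086, so a root lies in (0, 1).
Newton–Raphson from ψ₂ = 0.5:
  ψ₂ = 0.500: g = 0.1692, g' = -0.665 → ψ₂ = 0.754
  ψ₂ = 0.754: g = 0.0282, g' = -0.483 → ψ₂ = 0.813
  ψ₂ = 0.813: g = 0.0005, g' = -0.468 → ψ₂ = 0.814
Converged at ψ₂ = 0.814.
  chloroform: x = 0.046, y = 0.282
  toluene: x = 0.216, y = 0.297
  ethylbenzene: x = 0.739, y = 0.421

y_toluene (drum 2) = 0.297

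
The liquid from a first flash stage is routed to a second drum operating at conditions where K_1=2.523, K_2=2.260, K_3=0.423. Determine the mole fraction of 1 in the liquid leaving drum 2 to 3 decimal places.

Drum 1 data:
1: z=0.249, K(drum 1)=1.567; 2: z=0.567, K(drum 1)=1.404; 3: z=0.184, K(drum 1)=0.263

x_1 (drum 2) = 0.081

Drum 1:
Newton–Raphson from ψ₁ = 0.5:
  ψ₁ = 0.500: g = 0.0858, g' = -0.363 → ψ₁ = 0.736
  ψ₁ = 0.736: g = -0.0203, g' = -0.573 → ψ₁ = 0.701
  ψ₁ = 0.701: g = -0.0009, g' = -0.525 → ψ₁ = 0.699
Converged at ψ₁ = 0.699.
Drum-1 compositions:
  1: x = 0.178, y = 0.279
  2: x = 0.442, y = 0.621
  3: x = 0.380, y = 0.100
Drum-2 feed = drum-1 liquid: z₂ = (0.1783, 0.4421, 0.3795).
Drum 2:
Let ψ₂ = V/F and solve Σ zᵢ(Kᵢ−1)/(1+ψ₂(Kᵢ−1)) = 0.
Feasibility: ΣzᵢKᵢ = 1.610, Σzᵢ/Kᵢ = 1.164 — both > 1, two phases present.
Newton–Raphson from ψ₂ = 0.37:
  ψ₂ = 0.370: g = 0.2752, g' = -0.700 → ψ₂ = 0.763
  ψ₂ = 0.763: g = 0.0183, g' = -0.674 → ψ₂ = 0.790
Converged at ψ₂ = 0.790.
  1: x = 0.081, y = 0.204
  2: x = 0.222, y = 0.501
  3: x = 0.697, y = 0.295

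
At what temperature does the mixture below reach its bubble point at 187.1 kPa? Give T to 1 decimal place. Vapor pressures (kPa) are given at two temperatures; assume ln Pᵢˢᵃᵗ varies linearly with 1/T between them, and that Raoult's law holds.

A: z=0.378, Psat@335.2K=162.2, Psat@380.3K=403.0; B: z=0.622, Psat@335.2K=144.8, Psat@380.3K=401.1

Bubble-point temperature: ΣzᵢPᵢˢᵃᵗ(T) = P. Interpolate ln Pᵢˢᵃᵗ = aᵢ + bᵢ/T.
  T = 335.2 K: ΣzᵢPᵢˢᵃᵗ = 151.38 kPa
  T = 380.3 K: ΣzᵢPᵢˢᵃᵗ = 401.82 kPa
  T = 357.8 K: ΣzᵢPᵢˢᵃᵗ = 254.52 kPa
  T = 346.5 K: ΣzᵢPᵢˢᵃᵗ = 197.94 kPa
  T = 340.9 K: ΣzᵢPᵢˢᵃᵗ = 173.69 kPa
  T = 343.7 K: ΣzᵢPᵢˢᵃᵗ = 185.51 kPa
Interpolating between 343.7 K and 346.5 K gives T ≈ 344.1 K.

T = 344.1 K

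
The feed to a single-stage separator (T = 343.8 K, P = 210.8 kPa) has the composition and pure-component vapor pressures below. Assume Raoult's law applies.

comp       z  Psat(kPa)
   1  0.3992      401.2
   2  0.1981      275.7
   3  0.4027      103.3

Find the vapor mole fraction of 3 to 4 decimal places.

Raoult's law: Kᵢ = Pᵢˢᵃᵗ/P = Pᵢˢᵃᵗ/210.8.
  K_1 = 401.2/210.8 = 1.903226, K_2 = 275.7/210.8 = 1.307875, K_3 = 103.3/210.8 = 0.490038
Material balance + equilibrium reduce to Σ zᵢ(Kᵢ−1)/(1+V/F(Kᵢ−1)) = 0.
Check two-phase: ΣzᵢKᵢ = 1.2162 > 1 and Σzᵢ/Kᵢ = 1.1830 > 1, so g(0) = 0.2162 > 0 and g(1) = -0.1830 < 0.
Newton–Raphson from V/F = 0.5:
  V/F = 0.5000: g = 0.02560, g' = -0.3573 → V/F = 0.5716
  V/F = 0.5716: g = -0.00021, g' = -0.3639 → V/F = 0.5711
Converged at V/F = 0.5711.
Compositions from xᵢ = zᵢ/(1+V/F(Kᵢ−1)), yᵢ = Kᵢxᵢ:
  1: x = 0.2634, y = 0.5012
  2: x = 0.1685, y = 0.2203
  3: x = 0.5682, y = 0.2784

y_3 = 0.2784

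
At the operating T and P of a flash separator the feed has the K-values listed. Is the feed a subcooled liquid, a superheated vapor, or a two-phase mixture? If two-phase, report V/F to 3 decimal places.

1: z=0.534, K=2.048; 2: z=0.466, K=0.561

ΣzᵢKᵢ = 1.355; Σzᵢ/Kᵢ = 1.091.
Both exceed 1, so a two-phase solution exists.
Material balance + equilibrium reduce to Σ zᵢ(Kᵢ−1)/(1+ψ(Kᵢ−1)) = 0.
Binary case is linear: z₁(K₁−1)(1+ψ(K₂−1)) + z₂(K₂−1)(1+ψ(K₁−1)) = 0
⇒ ψ = [z₁(K₁−1)+z₂(K₂−1)] / [−(K₁−1)(K₂−1)] = 0.3551/0.4601 = 0.772

two-phase, V/F = 0.772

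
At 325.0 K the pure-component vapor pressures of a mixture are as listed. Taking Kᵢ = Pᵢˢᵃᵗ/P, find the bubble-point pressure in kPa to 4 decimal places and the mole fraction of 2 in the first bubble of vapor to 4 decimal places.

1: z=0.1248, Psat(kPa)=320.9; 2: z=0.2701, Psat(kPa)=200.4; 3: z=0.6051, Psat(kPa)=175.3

Pbub = 200.2504 kPa, y_2 = 0.2703

At the bubble point ψ → 0, so ΣzᵢKᵢ = 1 with Kᵢ = Pᵢˢᵃᵗ/P ⇒ P = ΣzᵢPᵢˢᵃᵗ.
P = 0.1248·320.9 + 0.2701·200.4 + 0.6051·175.3 = 200.2504 kPa
yᵢ = zᵢPᵢˢᵃᵗ/P ⇒ y_2 = 0.2701·200.4/200.2504 = 0.2703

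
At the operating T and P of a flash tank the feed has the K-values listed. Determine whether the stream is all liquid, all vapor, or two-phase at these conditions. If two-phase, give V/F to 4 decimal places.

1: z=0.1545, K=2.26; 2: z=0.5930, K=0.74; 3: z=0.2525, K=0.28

ΣzᵢKᵢ = 0.8587; Σzᵢ/Kᵢ = 1.7715.
Since ΣzᵢKᵢ < 1 the mixture is below its bubble point — single liquid phase.

all liquid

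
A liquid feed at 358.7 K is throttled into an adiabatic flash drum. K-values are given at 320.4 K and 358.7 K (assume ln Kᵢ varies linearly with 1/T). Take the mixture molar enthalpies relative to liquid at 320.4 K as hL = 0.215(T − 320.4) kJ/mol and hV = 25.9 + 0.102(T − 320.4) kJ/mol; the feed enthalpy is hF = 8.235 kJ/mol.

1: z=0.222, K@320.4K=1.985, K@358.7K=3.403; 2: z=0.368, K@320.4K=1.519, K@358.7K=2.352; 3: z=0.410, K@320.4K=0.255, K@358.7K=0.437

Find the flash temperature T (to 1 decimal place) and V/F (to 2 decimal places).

T = 324.7 K, V/F = 0.29

Adiabatic flash: solve Rachford–Rice at each trial T, then check hF = ψ·hV(T) + (1−ψ)·hL(T).
  T = 320.4 K: K = (1.985, 1.519, 0.255), RR gives ψ = 0.194, H_out = 5.027 kJ/mol
  T = 358.7 K: K = (3.403, 2.352, 0.437), RR gives ψ = 0.802, H_out = 25.538 kJ/mol
  T = 339.5 K: K = (2.637, 1.913, 0.339), RR gives ψ = 0.535, H_out = 16.802 kJ/mol
  T = 329.9 K: K = (2.296, 1.709, 0.295), RR gives ψ = 0.385, H_out = 11.603 kJ/mol
  T = 325.1 K: K = (2.135, 1.612, 0.274), RR gives ψ = 0.296, H_out = 8.531 kJ/mol
  T = 322.8 K: K = (2.061, 1.566, 0.265), RR gives ψ = 0.249, H_out = 6.891 kJ/mol
Linear interpolation between T = 322.8 (H_out = 6.891) and T = 325.1 (H_out = 8.531) on hF = 8.235 gives T ≈ 324.7 K, at which ψ = 0.29.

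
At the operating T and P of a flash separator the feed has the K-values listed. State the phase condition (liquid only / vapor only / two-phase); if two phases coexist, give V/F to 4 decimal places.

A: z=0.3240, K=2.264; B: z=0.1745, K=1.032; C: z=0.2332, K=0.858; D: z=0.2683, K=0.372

ΣzᵢKᵢ = 1.2135; Σzᵢ/Kᵢ = 1.3052.
Both exceed 1, so a two-phase solution exists.
Rachford–Rice: g(ψ) = Σ zᵢ(Kᵢ−1)/(1+ψ(Kᵢ−1)) = 0.
Newton iteration, ψ⁰ = 0.42:
  ψ = 0.4200: g = 0.00896, g' = -0.4216 → ψ = 0.4412
Converged at ψ = 0.4413.

two-phase, V/F = 0.4413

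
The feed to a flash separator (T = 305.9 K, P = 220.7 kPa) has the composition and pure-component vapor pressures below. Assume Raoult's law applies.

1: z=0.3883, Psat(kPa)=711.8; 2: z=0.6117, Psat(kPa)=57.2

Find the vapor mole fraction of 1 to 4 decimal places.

y_1 = 0.8056

Raoult's law: Kᵢ = Pᵢˢᵃᵗ/P = Pᵢˢᵃᵗ/220.7.
  K_1 = 711.8/220.7 = 3.225193, K_2 = 57.2/220.7 = 0.259175
Let ψ = V/F and solve Σ zᵢ(Kᵢ−1)/(1+ψ(Kᵢ−1)) = 0.
Feasibility: ΣzᵢKᵢ = 1.4109, Σzᵢ/Kᵢ = 2.4806 — both > 1, two phases present.
Newton iteration, ψ⁰ = 0.4:
  ψ = 0.4000: g = -0.18685, g' = -1.2162 → ψ = 0.2464
  ψ = 0.2464: g = 0.00376, g' = -1.3045 → ψ = 0.2492
Converged at ψ = 0.2492.
Compositions from xᵢ = zᵢ/(1+ψ(Kᵢ−1)), yᵢ = Kᵢxᵢ:
  1: x = 0.2498, y = 0.8056
  2: x = 0.7502, y = 0.1944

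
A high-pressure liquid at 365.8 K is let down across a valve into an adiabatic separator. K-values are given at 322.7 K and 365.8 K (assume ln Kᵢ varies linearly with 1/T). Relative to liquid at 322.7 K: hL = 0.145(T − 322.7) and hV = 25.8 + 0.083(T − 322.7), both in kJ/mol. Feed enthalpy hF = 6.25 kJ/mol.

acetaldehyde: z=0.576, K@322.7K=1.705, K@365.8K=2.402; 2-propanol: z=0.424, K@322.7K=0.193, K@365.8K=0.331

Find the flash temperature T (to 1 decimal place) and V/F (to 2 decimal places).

Adiabatic flash: solve Rachford–Rice at each trial T, then check hF = ψ·hV(T) + (1−ψ)·hL(T).
  T = 322.7 K: K = (1.705, 0.193), RR gives ψ = 0.112, H_out = 2.898 kJ/mol
  T = 365.8 K: K = (2.402, 0.331), RR gives ψ = 0.559, H_out = 19.168 kJ/mol
  T = 344.2 K: K = (2.045, 0.257), RR gives ψ = 0.369, H_out = 12.153 kJ/mol
  T = 333.4 K: K = (1.872, 0.224), RR gives ψ = 0.256, H_out = 7.974 kJ/mol
  T = 328.0 K: K = (1.787, 0.208), RR gives ψ = 0.188, H_out = 5.567 kJ/mol
  T = 330.7 K: K = (1.829, 0.216), RR gives ψ = 0.223, H_out = 6.804 kJ/mol
  T = 329.4 K: K = (1.809, 0.212), RR gives ψ = 0.207, H_out = 6.217 kJ/mol
Linear interpolation between T = 329.4 (H_out = 6.217) and T = 330.7 (H_out = 6.804) on hF = 6.25 gives T ≈ 329.5 K, at which ψ = 0.21.

T = 329.5 K, V/F = 0.21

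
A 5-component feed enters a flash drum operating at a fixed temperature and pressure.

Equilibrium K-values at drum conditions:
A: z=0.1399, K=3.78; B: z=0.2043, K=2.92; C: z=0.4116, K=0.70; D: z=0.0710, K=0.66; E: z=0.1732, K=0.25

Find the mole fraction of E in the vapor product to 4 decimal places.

y_E = 0.0671

Rachford–Rice: g(V/F) = Σ zᵢ(Kᵢ−1)/(1+V/F(Kᵢ−1)) = 0.
Feasibility: ΣzᵢKᵢ = 1.5037, Σzᵢ/Kᵢ = 1.4954 — both > 1, two phases present.
Newton iteration, V/F⁰ = 0.5:
  V/F = 0.5000: g = -0.01934, g' = -0.6979 → V/F = 0.4723
  V/F = 0.4723: g = 0.00009, g' = -0.7048 → V/F = 0.4724
Converged at V/F = 0.4724.
Compositions from xᵢ = zᵢ/(1+V/F(Kᵢ−1)), yᵢ = Kᵢxᵢ:
  A: x = 0.0605, y = 0.2286
  B: x = 0.1071, y = 0.3128
  C: x = 0.4796, y = 0.3357
  D: x = 0.0846, y = 0.0558
  E: x = 0.2682, y = 0.0671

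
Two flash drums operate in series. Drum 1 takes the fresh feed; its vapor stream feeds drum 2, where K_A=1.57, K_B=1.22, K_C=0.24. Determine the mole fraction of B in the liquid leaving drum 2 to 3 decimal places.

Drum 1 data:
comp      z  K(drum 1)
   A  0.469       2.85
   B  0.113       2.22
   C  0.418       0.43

Drum 1:
Let ψ₁ = V/F and solve Σ zᵢ(Kᵢ−1)/(1+ψ₁(Kᵢ−1)) = 0.
Feasibility: ΣzᵢKᵢ = 1.767, Σzᵢ/Kᵢ = 1.188 — both > 1, two phases present.
Iterate (Newton) starting at ψ₁ = 0.63:
  ψ₁ = 0.630: g = 0.1069, g' = -0.727 → ψ₁ = 0.777
  ψ₁ = 0.777: g = -0.0010, g' = -0.752 → ψ₁ = 0.776
Converged at ψ₁ = 0.776.
Drum-1 compositions:
  A: x = 0.193, y = 0.549
  B: x = 0.058, y = 0.129
  C: x = 0.749, y = 0.322
Drum-2 feed = drum-1 vapor: z₂ = (0.5489, 0.1289, 0.3222).
Drum 2:
Rachford–Rice: g(ψ₂) = Σ zᵢ(Kᵢ−1)/(1+ψ₂(Kᵢ−1)) = 0.
Check two-phase: ΣzᵢKᵢ = 1.096 > 1 and Σzᵢ/Kᵢ = 1.798 > 1, so g(0) = 0.096 > 0 and g(1) = -0.798 < 0.
Iterate (Newton) starting at ψ₂ = 0.55:
  ψ₂ = 0.550: g = -0.1573, g' = -0.658 → ψ₂ = 0.311
  ψ₂ = 0.311: g = -0.0283, g' = -0.453 → ψ₂ = 0.248
  ψ₂ = 0.248: g = -0.0009, g' = -0.425 → ψ₂ = 0.246
Converged at ψ₂ = 0.246.
  A: x = 0.481, y = 0.756
  B: x = 0.122, y = 0.149
  C: x = 0.396, y = 0.095

x_B (drum 2) = 0.122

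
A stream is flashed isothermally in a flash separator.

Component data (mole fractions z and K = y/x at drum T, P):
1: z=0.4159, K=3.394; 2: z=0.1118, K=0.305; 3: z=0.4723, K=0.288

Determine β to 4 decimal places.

β = 0.3428

Newton–Raphson from β = 0.5:
  β = 0.5000: g = -0.18806, g' = -1.1980 → β = 0.3430
  β = 0.3430: g = -0.00026, g' = -1.2309 → β = 0.3428
Converged at β = 0.3428.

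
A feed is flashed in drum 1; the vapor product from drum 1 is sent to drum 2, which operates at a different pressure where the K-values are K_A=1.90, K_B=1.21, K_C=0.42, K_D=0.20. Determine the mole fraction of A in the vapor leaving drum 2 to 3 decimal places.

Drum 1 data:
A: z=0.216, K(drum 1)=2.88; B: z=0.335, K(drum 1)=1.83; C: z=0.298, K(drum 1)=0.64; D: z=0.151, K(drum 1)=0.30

y_A (drum 2) = 0.406

Drum 1:
Material balance + equilibrium reduce to Σ zᵢ(Kᵢ−1)/(1+ψ₁(Kᵢ−1)) = 0.
Feasibility: ΣzᵢKᵢ = 1.471, Σzᵢ/Kᵢ = 1.227 — both > 1, two phases present.
Iterate (Newton) starting at ψ₁ = 0.45:
  ψ₁ = 0.450: g = 0.1401, g' = -0.559 → ψ₁ = 0.701
Converged at ψ₁ = 0.701.
Drum-1 compositions:
  A: x = 0.093, y = 0.268
  B: x = 0.212, y = 0.388
  C: x = 0.399, y = 0.255
  D: x = 0.296, y = 0.089
Drum-2 feed = drum-1 vapor: z₂ = (0.2684, 0.3876, 0.2551, 0.0889).
Drum 2:
Newton iteration, ψ₂⁰ = 0.5:
  ψ₂ = 0.500: g = -0.0867, g' = -0.446 → ψ₂ = 0.305
  ψ₂ = 0.305: g = -0.0080, g' = -0.375 → ψ₂ = 0.284
Converged at ψ₂ = 0.284.
  A: x = 0.214, y = 0.406
  B: x = 0.366, y = 0.443
  C: x = 0.305, y = 0.128
  D: x = 0.115, y = 0.023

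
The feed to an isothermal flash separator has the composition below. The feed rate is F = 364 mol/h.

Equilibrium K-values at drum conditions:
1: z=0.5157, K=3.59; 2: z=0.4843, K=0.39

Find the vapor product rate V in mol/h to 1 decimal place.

Let ψ = V/F and solve Σ zᵢ(Kᵢ−1)/(1+ψ(Kᵢ−1)) = 0.
Check two-phase: ΣzᵢKᵢ = 2.0402 > 1 and Σzᵢ/Kᵢ = 1.3854 > 1, so g(0) = 1.0402 > 0 and g(1) = -0.3854 < 0.
Binary case is linear: z₁(K₁−1)(1+ψ(K₂−1)) + z₂(K₂−1)(1+ψ(K₁−1)) = 0
⇒ ψ = [z₁(K₁−1)+z₂(K₂−1)] / [−(K₁−1)(K₂−1)] = 1.04024/1.57990 = 0.6584
Then V = ψ·F = 0.6584·364 = 239.7 mol/h and L = F − V = 124.3 mol/h.

V = 239.7 mol/h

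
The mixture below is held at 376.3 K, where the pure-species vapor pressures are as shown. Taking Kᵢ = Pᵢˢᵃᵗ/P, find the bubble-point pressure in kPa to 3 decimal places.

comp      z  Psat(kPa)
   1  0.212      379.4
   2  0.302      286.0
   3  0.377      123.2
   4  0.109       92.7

Pbub = 223.355 kPa

At the bubble point ψ → 0, so ΣzᵢKᵢ = 1 with Kᵢ = Pᵢˢᵃᵗ/P ⇒ P = ΣzᵢPᵢˢᵃᵗ.
P = 0.212·379.4 + 0.302·286.0 + 0.377·123.2 + 0.109·92.7 = 223.355 kPa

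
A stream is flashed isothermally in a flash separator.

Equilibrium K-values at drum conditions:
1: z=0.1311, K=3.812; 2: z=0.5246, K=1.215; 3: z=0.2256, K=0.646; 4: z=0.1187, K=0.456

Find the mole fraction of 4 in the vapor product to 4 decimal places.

y_4 = 0.0908

Rachford–Rice: g(V/F) = Σ zᵢ(Kᵢ−1)/(1+V/F(Kᵢ−1)) = 0.
Feasibility: ΣzᵢKᵢ = 1.3370, Σzᵢ/Kᵢ = 1.0757 — both > 1, two phases present.
Iterate (Newton) starting at V/F = 0.5:
  V/F = 0.5000: g = 0.06933, g' = -0.3069 → V/F = 0.7259
  V/F = 0.7259: g = 0.00458, g' = -0.2774 → V/F = 0.7424
Converged at V/F = 0.7424.
Compositions from xᵢ = zᵢ/(1+V/F(Kᵢ−1)), yᵢ = Kᵢxᵢ:
  1: x = 0.0425, y = 0.1619
  2: x = 0.4524, y = 0.5497
  3: x = 0.3060, y = 0.1977
  4: x = 0.1991, y = 0.0908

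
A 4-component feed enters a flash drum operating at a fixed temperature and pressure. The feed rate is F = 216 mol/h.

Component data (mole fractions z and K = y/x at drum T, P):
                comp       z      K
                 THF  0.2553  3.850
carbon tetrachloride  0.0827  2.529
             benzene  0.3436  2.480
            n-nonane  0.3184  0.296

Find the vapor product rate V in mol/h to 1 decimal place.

Rachford–Rice: g(V/F) = Σ zᵢ(Kᵢ−1)/(1+V/F(Kᵢ−1)) = 0.
Check two-phase: ΣzᵢKᵢ = 2.1384 > 1 and Σzᵢ/Kᵢ = 1.3132 > 1, so g(0) = 1.1384 > 0 and g(1) = -0.3132 < 0.
Iterate (Newton) starting at V/F = 0.38:
  V/F = 0.3800: g = 0.44874, g' = -1.1577 → V/F = 0.7676
  V/F = 0.7676: g = 0.03678, g' = -1.1570 → V/F = 0.7994
  V/F = 0.7994: g = -0.00089, g' = -1.2155 → V/F = 0.7987
Converged at V/F = 0.7987.
Then V = V/F·F = 0.7987·216 = 172.5 mol/h and L = F − V = 43.5 mol/h.

V = 172.5 mol/h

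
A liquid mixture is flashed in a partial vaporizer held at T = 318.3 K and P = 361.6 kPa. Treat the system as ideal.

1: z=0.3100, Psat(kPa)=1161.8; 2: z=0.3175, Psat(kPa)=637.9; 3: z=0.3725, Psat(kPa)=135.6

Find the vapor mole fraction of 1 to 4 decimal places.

Raoult's law: Kᵢ = Pᵢˢᵃᵗ/P = Pᵢˢᵃᵗ/361.6.
  K_1 = 1161.8/361.6 = 3.212942, K_2 = 637.9/361.6 = 1.764104, K_3 = 135.6/361.6 = 0.375000
Newton–Raphson from ψ = 0.5:
  ψ = 0.5000: g = 0.16257, g' = -0.7470 → ψ = 0.7176
  ψ = 0.7176: g = -0.00040, g' = -0.7824 → ψ = 0.7171
Converged at ψ = 0.7171.
Compositions from xᵢ = zᵢ/(1+ψ(Kᵢ−1)), yᵢ = Kᵢxᵢ:
  1: x = 0.1198, y = 0.3850
  2: x = 0.2051, y = 0.3618
  3: x = 0.6751, y = 0.2531

y_1 = 0.3850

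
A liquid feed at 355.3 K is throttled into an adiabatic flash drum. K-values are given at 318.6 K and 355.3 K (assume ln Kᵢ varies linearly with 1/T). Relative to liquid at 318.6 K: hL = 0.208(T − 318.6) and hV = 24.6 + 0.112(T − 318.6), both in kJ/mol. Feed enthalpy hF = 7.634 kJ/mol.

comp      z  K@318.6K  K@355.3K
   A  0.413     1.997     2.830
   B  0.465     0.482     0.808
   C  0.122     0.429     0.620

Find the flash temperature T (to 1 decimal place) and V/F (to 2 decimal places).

T = 322.6 K, V/F = 0.28

Adiabatic flash: solve Rachford–Rice at each trial T, then check hF = ψ·hV(T) + (1−ψ)·hL(T).
  T = 318.6 K: K = (1.997, 0.482, 0.429), RR gives ψ = 0.192, H_out = 4.718 kJ/mol
  T = 355.3 K: K = (2.830, 0.808, 0.620), RR gives ψ = 1.000, H_out = 28.710 kJ/mol
  T = 337.0 K: K = (2.401, 0.633, 0.521), RR gives ψ = 0.635, H_out = 18.329 kJ/mol
  T = 327.8 K: K = (2.195, 0.555, 0.474), RR gives ψ = 0.402, H_out = 11.440 kJ/mol
  T = 323.2 K: K = (2.095, 0.518, 0.451), RR gives ψ = 0.296, H_out = 8.107 kJ/mol
  T = 320.9 K: K = (2.046, 0.500, 0.440), RR gives ψ = 0.244, H_out = 6.425 kJ/mol
Linear interpolation between T = 320.9 (H_out = 6.425) and T = 323.2 (H_out = 8.107) on hF = 7.634 gives T ≈ 322.6 K, at which ψ = 0.28.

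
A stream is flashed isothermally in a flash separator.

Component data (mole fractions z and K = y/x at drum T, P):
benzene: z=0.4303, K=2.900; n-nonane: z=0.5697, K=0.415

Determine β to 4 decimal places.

Let β = V/F and solve Σ zᵢ(Kᵢ−1)/(1+β(Kᵢ−1)) = 0.
Check two-phase: ΣzᵢKᵢ = 1.4843 > 1 and Σzᵢ/Kᵢ = 1.5212 > 1, so g(0) = 0.4843 > 0 and g(1) = -0.5212 < 0.
Binary case is linear: z₁(K₁−1)(1+β(K₂−1)) + z₂(K₂−1)(1+β(K₁−1)) = 0
⇒ β = [z₁(K₁−1)+z₂(K₂−1)] / [−(K₁−1)(K₂−1)] = 0.48430/1.11150 = 0.4357

β = 0.4357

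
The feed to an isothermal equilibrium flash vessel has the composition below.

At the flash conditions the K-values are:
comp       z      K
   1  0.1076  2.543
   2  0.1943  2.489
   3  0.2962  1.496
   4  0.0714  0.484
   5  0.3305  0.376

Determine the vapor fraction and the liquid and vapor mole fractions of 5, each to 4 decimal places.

ψ = 0.5480, x_5 = 0.5023, y_5 = 0.1889

Let ψ = V/F and solve Σ zᵢ(Kᵢ−1)/(1+ψ(Kᵢ−1)) = 0.
Feasibility: ΣzᵢKᵢ = 1.3592, Σzᵢ/Kᵢ = 1.3449 — both > 1, two phases present.
Newton iteration, ψ⁰ = 0.47:
  ψ = 0.4700: g = 0.04512, g' = -0.5739 → ψ = 0.5486
  ψ = 0.5486: g = -0.00034, g' = -0.5852 → ψ = 0.5480
Converged at ψ = 0.5480.
Compositions from xᵢ = zᵢ/(1+ψ(Kᵢ−1)), yᵢ = Kᵢxᵢ:
  1: x = 0.0583, y = 0.1483
  2: x = 0.1070, y = 0.2663
  3: x = 0.2329, y = 0.3484
  4: x = 0.0996, y = 0.0482
  5: x = 0.5023, y = 0.1889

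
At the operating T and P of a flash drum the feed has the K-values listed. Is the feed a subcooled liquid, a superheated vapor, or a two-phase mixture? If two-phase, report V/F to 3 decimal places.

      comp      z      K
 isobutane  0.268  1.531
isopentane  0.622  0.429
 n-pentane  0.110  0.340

ΣzᵢKᵢ = 0.715; Σzᵢ/Kᵢ = 1.948.
Since ΣzᵢKᵢ < 1 the mixture is below its bubble point — single liquid phase.

subcooled liquid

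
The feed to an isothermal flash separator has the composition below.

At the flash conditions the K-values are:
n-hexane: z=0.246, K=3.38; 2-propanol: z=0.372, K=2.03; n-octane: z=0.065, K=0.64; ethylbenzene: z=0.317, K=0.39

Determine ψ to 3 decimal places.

Rachford–Rice: g(ψ) = Σ zᵢ(Kᵢ−1)/(1+ψ(Kᵢ−1)) = 0.
Feasibility: ΣzᵢKᵢ = 1.752, Σzᵢ/Kᵢ = 1.170 — both > 1, two phases present.
Newton–Raphson from ψ = 0.5:
  ψ = 0.500: g = 0.2135, g' = -0.719 → ψ = 0.797
  ψ = 0.797: g = 0.0035, g' = -0.748 → ψ = 0.802
Converged at ψ = 0.802.

ψ = 0.802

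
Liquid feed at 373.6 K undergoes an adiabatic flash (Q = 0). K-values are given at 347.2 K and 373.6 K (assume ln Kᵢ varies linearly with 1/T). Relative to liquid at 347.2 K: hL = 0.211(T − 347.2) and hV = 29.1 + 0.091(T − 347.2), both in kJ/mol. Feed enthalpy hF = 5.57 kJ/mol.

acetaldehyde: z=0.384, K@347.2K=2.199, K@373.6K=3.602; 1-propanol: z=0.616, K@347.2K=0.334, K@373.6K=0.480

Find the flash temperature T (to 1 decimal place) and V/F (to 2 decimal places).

Adiabatic flash: solve Rachford–Rice at each trial T, then check hF = ψ·hV(T) + (1−ψ)·hL(T).
  T = 347.2 K: K = (2.199, 0.334), RR gives ψ = 0.063, H_out = 1.828 kJ/mol
  T = 373.6 K: K = (3.602, 0.480), RR gives ψ = 0.502, H_out = 18.581 kJ/mol
  T = 360.4 K: K = (2.840, 0.403), RR gives ψ = 0.308, H_out = 11.274 kJ/mol
  T = 353.8 K: K = (2.505, 0.368), RR gives ψ = 0.198, H_out = 6.994 kJ/mol
  T = 350.5 K: K = (2.348, 0.351), RR gives ψ = 0.134, H_out = 4.555 kJ/mol
  T = 352.1 K: K = (2.423, 0.359), RR gives ψ = 0.166, H_out = 5.768 kJ/mol
Linear interpolation between T = 350.5 (H_out = 4.555) and T = 352.1 (H_out = 5.768) on hF = 5.57 gives T ≈ 351.8 K, at which ψ = 0.16.

T = 351.8 K, V/F = 0.16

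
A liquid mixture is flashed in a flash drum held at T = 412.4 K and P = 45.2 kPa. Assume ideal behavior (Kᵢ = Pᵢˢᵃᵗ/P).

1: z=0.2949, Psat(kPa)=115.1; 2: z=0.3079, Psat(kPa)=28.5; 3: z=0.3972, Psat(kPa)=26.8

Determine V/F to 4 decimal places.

Raoult's law: Kᵢ = Pᵢˢᵃᵗ/P = Pᵢˢᵃᵗ/45.2.
  K_1 = 115.1/45.2 = 2.546460, K_2 = 28.5/45.2 = 0.630531, K_3 = 26.8/45.2 = 0.592920
Newton–Raphson from V/F = 0.7:
  V/F = 0.7000: g = -0.16058, g' = -0.3678 → V/F = 0.2634
  V/F = 0.2634: g = 0.01690, g' = -0.4902 → V/F = 0.2979
  V/F = 0.2979: g = 0.00038, g' = -0.4689 → V/F = 0.2987
Converged at V/F = 0.2987.

V/F = 0.2987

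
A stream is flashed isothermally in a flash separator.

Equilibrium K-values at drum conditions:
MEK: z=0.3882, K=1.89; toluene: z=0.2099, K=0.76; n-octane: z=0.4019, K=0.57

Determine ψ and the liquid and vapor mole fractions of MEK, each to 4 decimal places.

Rachford–Rice: g(ψ) = Σ zᵢ(Kᵢ−1)/(1+ψ(Kᵢ−1)) = 0.
Feasibility: ΣzᵢKᵢ = 1.1223, Σzᵢ/Kᵢ = 1.1867 — both > 1, two phases present.
Newton iteration, ψ⁰ = 0.5:
  ψ = 0.5000: g = -0.03830, g' = -0.2835 → ψ = 0.3649
  ψ = 0.3649: g = 0.00061, g' = -0.2943 → ψ = 0.3670
Converged at ψ = 0.3670.
Compositions from xᵢ = zᵢ/(1+ψ(Kᵢ−1)), yᵢ = Kᵢxᵢ:
  MEK: x = 0.2926, y = 0.5531
  toluene: x = 0.2302, y = 0.1749
  n-octane: x = 0.4772, y = 0.2720

ψ = 0.3670, x_MEK = 0.2926, y_MEK = 0.5531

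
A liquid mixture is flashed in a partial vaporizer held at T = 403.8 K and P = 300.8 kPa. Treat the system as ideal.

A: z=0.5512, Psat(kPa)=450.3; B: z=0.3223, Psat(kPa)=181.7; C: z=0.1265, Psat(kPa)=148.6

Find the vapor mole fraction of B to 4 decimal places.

Raoult's law: Kᵢ = Pᵢˢᵃᵗ/P = Pᵢˢᵃᵗ/300.8.
  K_A = 450.3/300.8 = 1.497008, K_B = 181.7/300.8 = 0.604056, K_C = 148.6/300.8 = 0.494016
Rachford–Rice: g(V/F) = Σ zᵢ(Kᵢ−1)/(1+V/F(Kᵢ−1)) = 0.
Check two-phase: ΣzᵢKᵢ = 1.0823 > 1 and Σzᵢ/Kᵢ = 1.1578 > 1, so g(0) = 0.0823 > 0 and g(1) = -0.1578 < 0.
Newton iteration, V/F⁰ = 0.5:
  V/F = 0.5000: g = -0.02537, g' = -0.2239 → V/F = 0.3867
  V/F = 0.3867: g = -0.00047, g' = -0.2163 → V/F = 0.3845
Converged at V/F = 0.3845.
Compositions from xᵢ = zᵢ/(1+V/F(Kᵢ−1)), yᵢ = Kᵢxᵢ:
  A: x = 0.4628, y = 0.6928
  B: x = 0.3802, y = 0.2296
  C: x = 0.1571, y = 0.0776

y_B = 0.2296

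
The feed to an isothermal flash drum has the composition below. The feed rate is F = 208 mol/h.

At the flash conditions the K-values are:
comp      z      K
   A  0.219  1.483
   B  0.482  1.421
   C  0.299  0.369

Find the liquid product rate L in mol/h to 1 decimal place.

L = 118.2 mol/h

Newton–Raphson from ψ = 0.39:
  ψ = 0.390: g = 0.0131, g' = -0.309 → ψ = 0.432
Converged at ψ = 0.432.
Then V = ψ·F = 0.4315·208 = 89.8 mol/h and L = F − V = 118.2 mol/h.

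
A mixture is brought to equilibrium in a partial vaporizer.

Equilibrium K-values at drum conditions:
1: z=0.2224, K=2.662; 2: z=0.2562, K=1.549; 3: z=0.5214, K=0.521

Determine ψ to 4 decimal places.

Rachford–Rice: g(ψ) = Σ zᵢ(Kᵢ−1)/(1+ψ(Kᵢ−1)) = 0.
Check two-phase: ΣzᵢKᵢ = 1.2605 > 1 and Σzᵢ/Kᵢ = 1.2497 > 1, so g(0) = 0.2605 > 0 and g(1) = -0.2497 < 0.
Newton–Raphson from ψ = 0.5:
  ψ = 0.5000: g = -0.01617, g' = -0.4376 → ψ = 0.4630
  ψ = 0.4630: g = 0.00009, g' = -0.4428 → ψ = 0.4633
Converged at ψ = 0.4633.

ψ = 0.4633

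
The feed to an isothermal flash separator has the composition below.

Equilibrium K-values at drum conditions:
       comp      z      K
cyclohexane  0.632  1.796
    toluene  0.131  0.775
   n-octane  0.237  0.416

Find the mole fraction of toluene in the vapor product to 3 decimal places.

Material balance + equilibrium reduce to Σ zᵢ(Kᵢ−1)/(1+β(Kᵢ−1)) = 0.
Feasibility: ΣzᵢKᵢ = 1.335, Σzᵢ/Kᵢ = 1.091 — both > 1, two phases present.
Iterate (Newton) starting at β = 0.68:
  β = 0.680: g = 0.0620, g' = -0.400 → β = 0.835
  β = 0.835: g = -0.0042, g' = -0.462 → β = 0.826
Converged at β = 0.826.
Compositions from xᵢ = zᵢ/(1+β(Kᵢ−1)), yᵢ = Kᵢxᵢ:
  cyclohexane: x = 0.381, y = 0.685
  toluene: x = 0.161, y = 0.125
  n-octane: x = 0.458, y = 0.190

y_toluene = 0.125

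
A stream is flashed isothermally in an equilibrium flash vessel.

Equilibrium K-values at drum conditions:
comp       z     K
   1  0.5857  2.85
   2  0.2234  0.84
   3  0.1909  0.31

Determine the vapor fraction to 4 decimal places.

Material balance + equilibrium reduce to Σ zᵢ(Kᵢ−1)/(1+ψ(Kᵢ−1)) = 0.
g(0) = ΣzᵢKᵢ − 1 = 0.9161 and g(1) = 1 − Σzᵢ/Kᵢ = -0.0873, so a root lies in (0, 1).
Iterate (Newton) starting at ψ = 0.69:
  ψ = 0.6900: g = 0.18437, g' = -0.7252 → ψ = 0.9442
  ψ = 0.9442: g = -0.02563, g' = -1.0221 → ψ = 0.9192
  ψ = 0.9192: g = -0.00077, g' = -0.9621 → ψ = 0.9184
Converged at ψ = 0.9184.

ψ = 0.9184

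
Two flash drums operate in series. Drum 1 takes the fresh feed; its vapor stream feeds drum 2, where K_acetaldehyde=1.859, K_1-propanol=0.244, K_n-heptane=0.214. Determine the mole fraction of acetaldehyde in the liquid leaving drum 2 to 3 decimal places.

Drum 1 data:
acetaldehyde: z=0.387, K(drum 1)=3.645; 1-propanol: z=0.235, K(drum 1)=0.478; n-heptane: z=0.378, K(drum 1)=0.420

Drum 1:
Newton iteration, ψ₁⁰ = 0.5:
  ψ₁ = 0.500: g = -0.0340, g' = -0.871 → ψ₁ = 0.461
Converged at ψ₁ = 0.461.
Drum-1 compositions:
  acetaldehyde: x = 0.174, y = 0.635
  1-propanol: x = 0.310, y = 0.148
  n-heptane: x = 0.516, y = 0.217
Drum-2 feed = drum-1 vapor: z₂ = (0.6352, 0.1480, 0.2168).
Drum 2:
Iterate (Newton) starting at ψ₂ = 0.5:
  ψ₂ = 0.500: g = -0.0788, g' = -0.811 → ψ₂ = 0.403
  ψ₂ = 0.403: g = -0.0048, g' = -0.720 → ψ₂ = 0.396
Converged at ψ₂ = 0.396.
  acetaldehyde: x = 0.474, y = 0.881
  1-propanol: x = 0.211, y = 0.052
  n-heptane: x = 0.315, y = 0.067

x_acetaldehyde (drum 2) = 0.474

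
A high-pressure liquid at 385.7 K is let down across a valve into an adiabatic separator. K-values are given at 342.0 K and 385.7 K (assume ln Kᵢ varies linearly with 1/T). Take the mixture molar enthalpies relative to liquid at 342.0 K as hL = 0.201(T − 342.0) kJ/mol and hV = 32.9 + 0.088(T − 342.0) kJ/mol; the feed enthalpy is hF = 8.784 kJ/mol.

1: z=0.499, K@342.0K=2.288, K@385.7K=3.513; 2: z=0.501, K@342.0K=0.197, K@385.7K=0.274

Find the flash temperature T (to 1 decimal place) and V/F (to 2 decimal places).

T = 344.5 K, V/F = 0.25

Adiabatic flash: solve Rachford–Rice at each trial T, then check hF = ψ·hV(T) + (1−ψ)·hL(T).
  T = 342.0 K: K = (2.288, 0.197), RR gives ψ = 0.232, H_out = 7.647 kJ/mol
  T = 385.7 K: K = (3.513, 0.274), RR gives ψ = 0.488, H_out = 22.428 kJ/mol
  T = 363.9 K: K = (2.873, 0.235), RR gives ψ = 0.385, H_out = 16.104 kJ/mol
  T = 352.9 K: K = (2.572, 0.216), RR gives ψ = 0.317, H_out = 12.241 kJ/mol
  T = 347.4 K: K = (2.427, 0.206), RR gives ψ = 0.277, H_out = 10.042 kJ/mol
  T = 344.7 K: K = (2.357, 0.202), RR gives ψ = 0.256, H_out = 8.878 kJ/mol
  T = 343.4 K: K = (2.324, 0.199), RR gives ψ = 0.245, H_out = 8.294 kJ/mol
Linear interpolation between T = 343.4 (H_out = 8.294) and T = 344.7 (H_out = 8.878) on hF = 8.784 gives T ≈ 344.5 K, at which ψ = 0.25.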